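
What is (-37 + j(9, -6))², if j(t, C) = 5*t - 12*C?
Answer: 6400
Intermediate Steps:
j(t, C) = -12*C + 5*t
(-37 + j(9, -6))² = (-37 + (-12*(-6) + 5*9))² = (-37 + (72 + 45))² = (-37 + 117)² = 80² = 6400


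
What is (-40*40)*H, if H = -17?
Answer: 27200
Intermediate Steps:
(-40*40)*H = -40*40*(-17) = -1600*(-17) = 27200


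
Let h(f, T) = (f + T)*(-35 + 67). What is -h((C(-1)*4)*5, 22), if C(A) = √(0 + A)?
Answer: -704 - 640*I ≈ -704.0 - 640.0*I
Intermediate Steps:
C(A) = √A
h(f, T) = 32*T + 32*f (h(f, T) = (T + f)*32 = 32*T + 32*f)
-h((C(-1)*4)*5, 22) = -(32*22 + 32*((√(-1)*4)*5)) = -(704 + 32*((I*4)*5)) = -(704 + 32*((4*I)*5)) = -(704 + 32*(20*I)) = -(704 + 640*I) = -704 - 640*I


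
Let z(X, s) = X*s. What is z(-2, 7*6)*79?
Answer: -6636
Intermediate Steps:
z(-2, 7*6)*79 = -14*6*79 = -2*42*79 = -84*79 = -6636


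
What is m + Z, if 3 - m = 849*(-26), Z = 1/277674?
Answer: 6130208899/277674 ≈ 22077.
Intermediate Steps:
Z = 1/277674 ≈ 3.6013e-6
m = 22077 (m = 3 - 849*(-26) = 3 - 1*(-22074) = 3 + 22074 = 22077)
m + Z = 22077 + 1/277674 = 6130208899/277674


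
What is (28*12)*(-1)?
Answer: -336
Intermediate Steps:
(28*12)*(-1) = 336*(-1) = -336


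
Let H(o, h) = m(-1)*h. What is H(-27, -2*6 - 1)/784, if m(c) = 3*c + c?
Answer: 13/196 ≈ 0.066326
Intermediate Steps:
m(c) = 4*c
H(o, h) = -4*h (H(o, h) = (4*(-1))*h = -4*h)
H(-27, -2*6 - 1)/784 = -4*(-2*6 - 1)/784 = -4*(-12 - 1)*(1/784) = -4*(-13)*(1/784) = 52*(1/784) = 13/196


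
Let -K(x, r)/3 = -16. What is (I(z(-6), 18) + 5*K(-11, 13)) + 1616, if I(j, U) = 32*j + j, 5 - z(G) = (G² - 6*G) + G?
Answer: -157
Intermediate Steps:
K(x, r) = 48 (K(x, r) = -3*(-16) = 48)
z(G) = 5 - G² + 5*G (z(G) = 5 - ((G² - 6*G) + G) = 5 - (G² - 5*G) = 5 + (-G² + 5*G) = 5 - G² + 5*G)
I(j, U) = 33*j
(I(z(-6), 18) + 5*K(-11, 13)) + 1616 = (33*(5 - 1*(-6)² + 5*(-6)) + 5*48) + 1616 = (33*(5 - 1*36 - 30) + 240) + 1616 = (33*(5 - 36 - 30) + 240) + 1616 = (33*(-61) + 240) + 1616 = (-2013 + 240) + 1616 = -1773 + 1616 = -157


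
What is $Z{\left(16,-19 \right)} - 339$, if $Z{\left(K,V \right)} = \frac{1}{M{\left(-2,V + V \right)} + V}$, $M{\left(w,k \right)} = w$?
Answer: $- \frac{7120}{21} \approx -339.05$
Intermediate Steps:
$Z{\left(K,V \right)} = \frac{1}{-2 + V}$
$Z{\left(16,-19 \right)} - 339 = \frac{1}{-2 - 19} - 339 = \frac{1}{-21} - 339 = - \frac{1}{21} - 339 = - \frac{7120}{21}$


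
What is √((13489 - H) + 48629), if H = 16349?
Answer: √45769 ≈ 213.94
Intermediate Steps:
√((13489 - H) + 48629) = √((13489 - 1*16349) + 48629) = √((13489 - 16349) + 48629) = √(-2860 + 48629) = √45769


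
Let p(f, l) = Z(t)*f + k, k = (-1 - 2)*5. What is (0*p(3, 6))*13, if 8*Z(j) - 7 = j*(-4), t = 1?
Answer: 0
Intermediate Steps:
k = -15 (k = -3*5 = -15)
Z(j) = 7/8 - j/2 (Z(j) = 7/8 + (j*(-4))/8 = 7/8 + (-4*j)/8 = 7/8 - j/2)
p(f, l) = -15 + 3*f/8 (p(f, l) = (7/8 - ½*1)*f - 15 = (7/8 - ½)*f - 15 = 3*f/8 - 15 = -15 + 3*f/8)
(0*p(3, 6))*13 = (0*(-15 + (3/8)*3))*13 = (0*(-15 + 9/8))*13 = (0*(-111/8))*13 = 0*13 = 0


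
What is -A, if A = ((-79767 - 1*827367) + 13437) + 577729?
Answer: 315968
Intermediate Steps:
A = -315968 (A = ((-79767 - 827367) + 13437) + 577729 = (-907134 + 13437) + 577729 = -893697 + 577729 = -315968)
-A = -1*(-315968) = 315968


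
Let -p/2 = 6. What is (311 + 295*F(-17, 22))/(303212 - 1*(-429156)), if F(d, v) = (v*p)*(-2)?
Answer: 156071/732368 ≈ 0.21310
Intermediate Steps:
p = -12 (p = -2*6 = -12)
F(d, v) = 24*v (F(d, v) = (v*(-12))*(-2) = -12*v*(-2) = 24*v)
(311 + 295*F(-17, 22))/(303212 - 1*(-429156)) = (311 + 295*(24*22))/(303212 - 1*(-429156)) = (311 + 295*528)/(303212 + 429156) = (311 + 155760)/732368 = 156071*(1/732368) = 156071/732368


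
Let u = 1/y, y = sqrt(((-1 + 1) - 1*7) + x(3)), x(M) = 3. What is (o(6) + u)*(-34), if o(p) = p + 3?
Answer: -306 + 17*I ≈ -306.0 + 17.0*I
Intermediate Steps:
o(p) = 3 + p
y = 2*I (y = sqrt(((-1 + 1) - 1*7) + 3) = sqrt((0 - 7) + 3) = sqrt(-7 + 3) = sqrt(-4) = 2*I ≈ 2.0*I)
u = -I/2 (u = 1/(2*I) = -I/2 ≈ -0.5*I)
(o(6) + u)*(-34) = ((3 + 6) - I/2)*(-34) = (9 - I/2)*(-34) = -306 + 17*I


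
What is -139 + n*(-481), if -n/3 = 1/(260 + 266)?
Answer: -71671/526 ≈ -136.26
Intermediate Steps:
n = -3/526 (n = -3/(260 + 266) = -3/526 ≈ -0.0057034)
-139 + n*(-481) = -139 - 3/526*(-481) = -139 + 1443/526 = -71671/526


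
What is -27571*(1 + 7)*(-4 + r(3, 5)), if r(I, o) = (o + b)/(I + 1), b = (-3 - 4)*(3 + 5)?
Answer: 3694514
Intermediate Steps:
b = -56 (b = -7*8 = -56)
r(I, o) = (-56 + o)/(1 + I) (r(I, o) = (o - 56)/(I + 1) = (-56 + o)/(1 + I))
-27571*(1 + 7)*(-4 + r(3, 5)) = -27571*(1 + 7)*(-4 + (-56 + 5)/(1 + 3)) = -220568*(-4 - 51/4) = -220568*(-67)/4 = -27571*(-134) = 3694514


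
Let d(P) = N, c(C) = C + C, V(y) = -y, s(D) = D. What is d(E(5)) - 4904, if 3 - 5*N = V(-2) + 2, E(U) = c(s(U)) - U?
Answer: -24521/5 ≈ -4904.2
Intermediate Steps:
c(C) = 2*C
E(U) = U (E(U) = 2*U - U = U)
N = -⅕ (N = ⅗ - (-1*(-2) + 2)/5 = ⅗ - (2 + 2)/5 = ⅗ - ⅕*4 = ⅗ - ⅘ = -⅕ ≈ -0.20000)
d(P) = -⅕
d(E(5)) - 4904 = -⅕ - 4904 = -24521/5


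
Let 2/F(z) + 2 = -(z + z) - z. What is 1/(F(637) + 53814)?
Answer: 1913/102946180 ≈ 1.8583e-5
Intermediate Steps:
F(z) = 2/(-2 - 3*z) (F(z) = 2/(-2 + (-(z + z) - z)) = 2/(-2 + (-2*z - z)) = 2/(-2 - 3*z))
1/(F(637) + 53814) = 1/(-2/(2 + 3*637) + 53814) = 1/(-2/(2 + 1911) + 53814) = 1/(-2/1913 + 53814) = 1/(102946180/1913) = 1913/102946180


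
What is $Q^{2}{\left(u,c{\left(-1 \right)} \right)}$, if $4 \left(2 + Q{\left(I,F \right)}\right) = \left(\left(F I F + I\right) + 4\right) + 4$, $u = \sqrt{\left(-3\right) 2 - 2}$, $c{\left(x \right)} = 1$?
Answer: $-2$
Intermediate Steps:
$u = 2 i \sqrt{2}$ ($u = \sqrt{-6 - 2} = \sqrt{-8} = 2 i \sqrt{2} \approx 2.8284 i$)
$Q{\left(I,F \right)} = \frac{I}{4} + \frac{I F^{2}}{4}$ ($Q{\left(I,F \right)} = -2 + \frac{\left(\left(F I F + I\right) + 4\right) + 4}{4} = -2 + \frac{\left(\left(I F^{2} + I\right) + 4\right) + 4}{4} = -2 + \frac{\left(\left(I + I F^{2}\right) + 4\right) + 4}{4} = -2 + \frac{\left(4 + I + I F^{2}\right) + 4}{4} = -2 + \frac{8 + I + I F^{2}}{4} = -2 + \left(2 + \frac{I}{4} + \frac{I F^{2}}{4}\right) = \frac{I}{4} + \frac{I F^{2}}{4}$)
$Q^{2}{\left(u,c{\left(-1 \right)} \right)} = \left(\frac{2 i \sqrt{2} \left(1 + 1^{2}\right)}{4}\right)^{2} = \left(\frac{2 i \sqrt{2} \left(1 + 1\right)}{4}\right)^{2} = \left(\frac{1}{4} \cdot 2 i \sqrt{2} \cdot 2\right)^{2} = \left(i \sqrt{2}\right)^{2} = -2$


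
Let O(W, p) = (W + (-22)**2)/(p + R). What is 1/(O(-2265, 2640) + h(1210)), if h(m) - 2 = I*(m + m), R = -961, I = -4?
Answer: -1679/16251143 ≈ -0.00010332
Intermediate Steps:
O(W, p) = (484 + W)/(-961 + p) (O(W, p) = (W + (-22)**2)/(p - 961) = (W + 484)/(-961 + p) = (484 + W)/(-961 + p))
h(m) = 2 - 8*m (h(m) = 2 - 4*(m + m) = 2 - 8*m)
1/(O(-2265, 2640) + h(1210)) = 1/((484 - 2265)/(-961 + 2640) + (2 - 8*1210)) = 1/(-1781/1679 + (2 - 9680)) = 1/((1/1679)*(-1781) - 9678) = 1/(-1781/1679 - 9678) = 1/(-16251143/1679) = -1679/16251143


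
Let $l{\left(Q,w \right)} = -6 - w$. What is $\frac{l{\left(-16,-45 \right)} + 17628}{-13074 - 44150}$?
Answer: $- \frac{17667}{57224} \approx -0.30873$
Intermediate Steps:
$\frac{l{\left(-16,-45 \right)} + 17628}{-13074 - 44150} = \frac{\left(-6 - -45\right) + 17628}{-13074 - 44150} = \frac{\left(-6 + 45\right) + 17628}{-57224} = \left(39 + 17628\right) \left(- \frac{1}{57224}\right) = 17667 \left(- \frac{1}{57224}\right) = - \frac{17667}{57224}$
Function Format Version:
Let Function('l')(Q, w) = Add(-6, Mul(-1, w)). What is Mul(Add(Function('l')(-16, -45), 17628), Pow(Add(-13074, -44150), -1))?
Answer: Rational(-17667, 57224) ≈ -0.30873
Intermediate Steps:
Mul(Add(Function('l')(-16, -45), 17628), Pow(Add(-13074, -44150), -1)) = Mul(Add(Add(-6, Mul(-1, -45)), 17628), Pow(Add(-13074, -44150), -1)) = Mul(Add(Add(-6, 45), 17628), Pow(-57224, -1)) = Mul(Add(39, 17628), Rational(-1, 57224)) = Mul(17667, Rational(-1, 57224)) = Rational(-17667, 57224)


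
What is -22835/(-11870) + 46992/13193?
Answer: 171811439/31320182 ≈ 5.4856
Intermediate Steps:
-22835/(-11870) + 46992/13193 = -22835*(-1/11870) + 46992*(1/13193) = 4567/2374 + 46992/13193 = 171811439/31320182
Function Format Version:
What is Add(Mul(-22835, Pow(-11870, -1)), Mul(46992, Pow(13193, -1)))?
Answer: Rational(171811439, 31320182) ≈ 5.4856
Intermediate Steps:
Add(Mul(-22835, Pow(-11870, -1)), Mul(46992, Pow(13193, -1))) = Add(Mul(-22835, Rational(-1, 11870)), Mul(46992, Rational(1, 13193))) = Add(Rational(4567, 2374), Rational(46992, 13193)) = Rational(171811439, 31320182)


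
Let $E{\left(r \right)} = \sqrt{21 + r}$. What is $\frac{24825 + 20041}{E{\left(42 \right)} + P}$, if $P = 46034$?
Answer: $\frac{2065361444}{2119129093} - \frac{134598 \sqrt{7}}{2119129093} \approx 0.97446$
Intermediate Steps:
$\frac{24825 + 20041}{E{\left(42 \right)} + P} = \frac{24825 + 20041}{\sqrt{21 + 42} + 46034} = \frac{44866}{\sqrt{63} + 46034} = \frac{44866}{3 \sqrt{7} + 46034} = \frac{44866}{46034 + 3 \sqrt{7}}$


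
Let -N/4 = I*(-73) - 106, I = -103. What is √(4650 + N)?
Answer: 3*I*√2778 ≈ 158.12*I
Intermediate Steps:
N = -29652 (N = -4*(-103*(-73) - 106) = -4*(7519 - 106) = -4*7413 = -29652)
√(4650 + N) = √(4650 - 29652) = √(-25002) = 3*I*√2778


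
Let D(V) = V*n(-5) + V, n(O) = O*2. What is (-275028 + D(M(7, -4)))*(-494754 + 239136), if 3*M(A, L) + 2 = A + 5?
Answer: 70309775844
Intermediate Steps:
M(A, L) = 1 + A/3 (M(A, L) = -⅔ + (A + 5)/3 = -⅔ + (5 + A)/3 = -⅔ + (5/3 + A/3) = 1 + A/3)
n(O) = 2*O
D(V) = -9*V (D(V) = V*(2*(-5)) + V = V*(-10) + V = -10*V + V = -9*V)
(-275028 + D(M(7, -4)))*(-494754 + 239136) = (-275028 - 9*(1 + (⅓)*7))*(-494754 + 239136) = (-275028 - 9*(1 + 7/3))*(-255618) = (-275028 - 9*10/3)*(-255618) = (-275028 - 30)*(-255618) = -275058*(-255618) = 70309775844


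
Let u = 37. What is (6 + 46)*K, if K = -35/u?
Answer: -1820/37 ≈ -49.189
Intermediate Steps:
K = -35/37 ≈ -0.94595
(6 + 46)*K = (6 + 46)*(-35/37) = 52*(-35/37) = -1820/37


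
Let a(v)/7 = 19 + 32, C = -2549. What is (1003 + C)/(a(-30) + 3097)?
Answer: -773/1727 ≈ -0.44760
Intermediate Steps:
a(v) = 357 (a(v) = 7*(19 + 32) = 7*51 = 357)
(1003 + C)/(a(-30) + 3097) = (1003 - 2549)/(357 + 3097) = -1546/3454 = -1546*1/3454 = -773/1727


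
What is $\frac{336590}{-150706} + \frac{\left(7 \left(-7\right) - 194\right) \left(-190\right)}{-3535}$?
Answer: $- \frac{814794167}{53274571} \approx -15.294$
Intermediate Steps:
$\frac{336590}{-150706} + \frac{\left(7 \left(-7\right) - 194\right) \left(-190\right)}{-3535} = 336590 \left(- \frac{1}{150706}\right) + \left(-49 - 194\right) \left(-190\right) \left(- \frac{1}{3535}\right) = - \frac{168295}{75353} + \left(-243\right) \left(-190\right) \left(- \frac{1}{3535}\right) = - \frac{168295}{75353} + 46170 \left(- \frac{1}{3535}\right) = - \frac{168295}{75353} - \frac{9234}{707} = - \frac{814794167}{53274571}$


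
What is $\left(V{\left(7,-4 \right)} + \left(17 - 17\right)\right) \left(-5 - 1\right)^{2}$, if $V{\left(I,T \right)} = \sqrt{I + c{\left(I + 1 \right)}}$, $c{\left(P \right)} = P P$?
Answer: $36 \sqrt{71} \approx 303.34$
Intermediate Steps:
$c{\left(P \right)} = P^{2}$
$V{\left(I,T \right)} = \sqrt{I + \left(1 + I\right)^{2}}$ ($V{\left(I,T \right)} = \sqrt{I + \left(I + 1\right)^{2}} = \sqrt{I + \left(1 + I\right)^{2}}$)
$\left(V{\left(7,-4 \right)} + \left(17 - 17\right)\right) \left(-5 - 1\right)^{2} = \left(\sqrt{7 + \left(1 + 7\right)^{2}} + \left(17 - 17\right)\right) \left(-5 - 1\right)^{2} = \left(\sqrt{7 + 8^{2}} + 0\right) \left(-6\right)^{2} = \left(\sqrt{7 + 64} + 0\right) 36 = \left(\sqrt{71} + 0\right) 36 = \sqrt{71} \cdot 36 = 36 \sqrt{71}$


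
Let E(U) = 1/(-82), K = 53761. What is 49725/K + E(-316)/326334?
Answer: 1330610514539/1438611458268 ≈ 0.92493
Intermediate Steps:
E(U) = -1/82
49725/K + E(-316)/326334 = 49725/53761 - 1/82/326334 = 49725*(1/53761) - 1/82*1/326334 = 49725/53761 - 1/26759388 = 1330610514539/1438611458268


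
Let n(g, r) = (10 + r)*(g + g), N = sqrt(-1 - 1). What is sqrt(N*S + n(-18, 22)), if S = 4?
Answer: 2*sqrt(-288 + I*sqrt(2)) ≈ 0.083333 + 33.941*I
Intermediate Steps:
N = I*sqrt(2) (N = sqrt(-2) = I*sqrt(2) ≈ 1.4142*I)
n(g, r) = 2*g*(10 + r) (n(g, r) = (10 + r)*(2*g) = 2*g*(10 + r))
sqrt(N*S + n(-18, 22)) = sqrt((I*sqrt(2))*4 + 2*(-18)*(10 + 22)) = sqrt(4*I*sqrt(2) + 2*(-18)*32) = sqrt(4*I*sqrt(2) - 1152) = sqrt(-1152 + 4*I*sqrt(2))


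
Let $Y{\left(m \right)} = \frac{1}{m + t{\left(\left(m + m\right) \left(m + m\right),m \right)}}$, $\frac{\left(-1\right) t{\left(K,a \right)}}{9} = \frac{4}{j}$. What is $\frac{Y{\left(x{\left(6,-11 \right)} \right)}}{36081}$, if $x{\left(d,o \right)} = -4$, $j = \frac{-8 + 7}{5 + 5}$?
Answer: $\frac{1}{12844836} \approx 7.7852 \cdot 10^{-8}$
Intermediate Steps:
$j = - \frac{1}{10} \approx -0.1$
$t{\left(K,a \right)} = 360$ ($t{\left(K,a \right)} = - 9 \frac{4}{- \frac{1}{10}} = - 9 \cdot 4 \left(-10\right) = \left(-9\right) \left(-40\right) = 360$)
$Y{\left(m \right)} = \frac{1}{360 + m}$ ($Y{\left(m \right)} = \frac{1}{m + 360} = \frac{1}{360 + m}$)
$\frac{Y{\left(x{\left(6,-11 \right)} \right)}}{36081} = \frac{1}{\left(360 - 4\right) 36081} = \frac{1}{356} \cdot \frac{1}{36081} = \frac{1}{12844836}$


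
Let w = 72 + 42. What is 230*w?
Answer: 26220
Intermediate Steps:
w = 114
230*w = 230*114 = 26220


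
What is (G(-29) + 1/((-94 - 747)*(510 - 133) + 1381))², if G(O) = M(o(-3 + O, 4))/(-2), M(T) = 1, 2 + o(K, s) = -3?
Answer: 24913149921/99651336976 ≈ 0.25000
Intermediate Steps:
o(K, s) = -5 (o(K, s) = -2 - 3 = -5)
G(O) = -½ (G(O) = 1/(-2) = 1*(-½) = -½)
(G(-29) + 1/((-94 - 747)*(510 - 133) + 1381))² = (-½ + 1/((-94 - 747)*(510 - 133) + 1381))² = (-½ + 1/(-841*377 + 1381))² = (-½ + 1/(-317057 + 1381))² = (-½ + 1/(-315676))² = (-½ - 1/315676)² = (-157839/315676)² = 24913149921/99651336976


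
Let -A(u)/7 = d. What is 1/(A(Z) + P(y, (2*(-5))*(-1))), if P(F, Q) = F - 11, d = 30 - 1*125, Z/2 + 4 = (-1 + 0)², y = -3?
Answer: 1/651 ≈ 0.0015361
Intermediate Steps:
Z = -6 (Z = -8 + 2*(-1 + 0)² = -8 + 2*(-1)² = -8 + 2*1 = -8 + 2 = -6)
d = -95 (d = 30 - 125 = -95)
A(u) = 665 (A(u) = -7*(-95) = 665)
P(F, Q) = -11 + F
1/(A(Z) + P(y, (2*(-5))*(-1))) = 1/(665 + (-11 - 3)) = 1/(665 - 14) = 1/651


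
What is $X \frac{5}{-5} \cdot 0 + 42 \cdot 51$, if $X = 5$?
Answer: $2142$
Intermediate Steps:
$X \frac{5}{-5} \cdot 0 + 42 \cdot 51 = 5 \frac{5}{-5} \cdot 0 + 42 \cdot 51 = 5 \cdot 5 \left(- \frac{1}{5}\right) 0 + 2142 = 5 \left(-1\right) 0 + 2142 = \left(-5\right) 0 + 2142 = 0 + 2142 = 2142$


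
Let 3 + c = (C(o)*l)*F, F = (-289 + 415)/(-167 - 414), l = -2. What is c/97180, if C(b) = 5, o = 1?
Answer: -69/8065940 ≈ -8.5545e-6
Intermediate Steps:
F = -18/83 (F = 126/(-581) = 126*(-1/581) = -18/83 ≈ -0.21687)
c = -69/83 (c = -3 + (5*(-2))*(-18/83) = -3 - 10*(-18/83) = -3 + 180/83 = -69/83 ≈ -0.83133)
c/97180 = -69/83/97180 = -69/83*1/97180 = -69/8065940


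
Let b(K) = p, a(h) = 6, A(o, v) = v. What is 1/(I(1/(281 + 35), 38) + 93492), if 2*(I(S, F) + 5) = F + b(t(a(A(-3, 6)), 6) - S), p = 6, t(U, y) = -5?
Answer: 1/93509 ≈ 1.0694e-5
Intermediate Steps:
b(K) = 6
I(S, F) = -2 + F/2 (I(S, F) = -5 + (F + 6)/2 = -5 + (6 + F)/2 = -5 + (3 + F/2) = -2 + F/2)
1/(I(1/(281 + 35), 38) + 93492) = 1/((-2 + (1/2)*38) + 93492) = 1/((-2 + 19) + 93492) = 1/(17 + 93492) = 1/93509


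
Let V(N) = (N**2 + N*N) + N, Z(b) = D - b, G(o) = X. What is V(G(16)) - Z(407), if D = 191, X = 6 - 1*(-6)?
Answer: 516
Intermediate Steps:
X = 12 (X = 6 + 6 = 12)
G(o) = 12
Z(b) = 191 - b
V(N) = N + 2*N**2 (V(N) = (N**2 + N**2) + N = 2*N**2 + N = N + 2*N**2)
V(G(16)) - Z(407) = 12*(1 + 2*12) - (191 - 1*407) = 12*(1 + 24) - (191 - 407) = 12*25 - 1*(-216) = 300 + 216 = 516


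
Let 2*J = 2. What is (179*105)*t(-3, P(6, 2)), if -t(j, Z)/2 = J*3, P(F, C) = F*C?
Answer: -112770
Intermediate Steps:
J = 1 (J = (½)*2 = 1)
P(F, C) = C*F
t(j, Z) = -6 (t(j, Z) = -2*3 = -6)
(179*105)*t(-3, P(6, 2)) = (179*105)*(-6) = 18795*(-6) = -112770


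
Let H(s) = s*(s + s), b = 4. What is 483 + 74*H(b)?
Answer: 2851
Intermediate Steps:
H(s) = 2*s**2 (H(s) = s*(2*s) = 2*s**2)
483 + 74*H(b) = 483 + 74*(2*4**2) = 483 + 74*(2*16) = 483 + 74*32 = 483 + 2368 = 2851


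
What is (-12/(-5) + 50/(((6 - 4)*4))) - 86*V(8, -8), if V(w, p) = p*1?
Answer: 13933/20 ≈ 696.65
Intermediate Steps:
V(w, p) = p
(-12/(-5) + 50/(((6 - 4)*4))) - 86*V(8, -8) = (-12/(-5) + 50/(((6 - 4)*4))) - 86*(-8) = (-12*(-⅕) + 50/((2*4))) + 688 = (12/5 + 50/8) + 688 = (12/5 + 50*(⅛)) + 688 = (12/5 + 25/4) + 688 = 173/20 + 688 = 13933/20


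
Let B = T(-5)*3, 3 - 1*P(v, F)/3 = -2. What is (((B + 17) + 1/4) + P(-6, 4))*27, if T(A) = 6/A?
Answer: 15471/20 ≈ 773.55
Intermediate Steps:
P(v, F) = 15 (P(v, F) = 9 - 3*(-2) = 9 + 6 = 15)
B = -18/5 (B = (6/(-5))*3 = (6*(-1/5))*3 = -6/5*3 = -18/5 ≈ -3.6000)
(((B + 17) + 1/4) + P(-6, 4))*27 = (((-18/5 + 17) + 1/4) + 15)*27 = ((67/5 + 1*(1/4)) + 15)*27 = ((67/5 + 1/4) + 15)*27 = (273/20 + 15)*27 = (573/20)*27 = 15471/20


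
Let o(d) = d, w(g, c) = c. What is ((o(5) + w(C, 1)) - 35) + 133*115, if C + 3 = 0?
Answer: 15266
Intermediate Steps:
C = -3 (C = -3 + 0 = -3)
((o(5) + w(C, 1)) - 35) + 133*115 = ((5 + 1) - 35) + 133*115 = (6 - 35) + 15295 = -29 + 15295 = 15266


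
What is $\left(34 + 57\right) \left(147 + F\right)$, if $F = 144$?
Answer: $26481$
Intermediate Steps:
$\left(34 + 57\right) \left(147 + F\right) = \left(34 + 57\right) \left(147 + 144\right) = 91 \cdot 291 = 26481$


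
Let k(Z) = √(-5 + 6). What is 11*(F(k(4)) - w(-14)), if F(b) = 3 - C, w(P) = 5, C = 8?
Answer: -110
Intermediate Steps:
k(Z) = 1 (k(Z) = √1 = 1)
F(b) = -5 (F(b) = 3 - 1*8 = 3 - 8 = -5)
11*(F(k(4)) - w(-14)) = 11*(-5 - 1*5) = 11*(-5 - 5) = 11*(-10) = -110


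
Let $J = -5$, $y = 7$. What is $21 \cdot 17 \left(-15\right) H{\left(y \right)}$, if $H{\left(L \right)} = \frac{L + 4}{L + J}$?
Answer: $- \frac{58905}{2} \approx -29453.0$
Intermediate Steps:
$H{\left(L \right)} = \frac{4 + L}{-5 + L}$ ($H{\left(L \right)} = \frac{L + 4}{L - 5} = \frac{4 + L}{-5 + L}$)
$21 \cdot 17 \left(-15\right) H{\left(y \right)} = 21 \cdot 17 \left(-15\right) \frac{4 + 7}{-5 + 7} = 357 \left(-15\right) \frac{1}{2} \cdot 11 = - 5355 \cdot \frac{1}{2} \cdot 11 = \left(-5355\right) \frac{11}{2} = - \frac{58905}{2}$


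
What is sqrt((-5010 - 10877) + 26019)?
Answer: 2*sqrt(2533) ≈ 100.66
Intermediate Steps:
sqrt((-5010 - 10877) + 26019) = sqrt(-15887 + 26019) = sqrt(10132) = 2*sqrt(2533)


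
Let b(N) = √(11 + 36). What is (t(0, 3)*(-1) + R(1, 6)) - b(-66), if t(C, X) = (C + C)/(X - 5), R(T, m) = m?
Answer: 6 - √47 ≈ -0.85565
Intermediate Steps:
t(C, X) = 2*C/(-5 + X) (t(C, X) = (2*C)/(-5 + X) = 2*C/(-5 + X))
b(N) = √47
(t(0, 3)*(-1) + R(1, 6)) - b(-66) = ((2*0/(-5 + 3))*(-1) + 6) - √47 = ((2*0/(-2))*(-1) + 6) - √47 = ((2*0*(-½))*(-1) + 6) - √47 = (0*(-1) + 6) - √47 = (0 + 6) - √47 = 6 - √47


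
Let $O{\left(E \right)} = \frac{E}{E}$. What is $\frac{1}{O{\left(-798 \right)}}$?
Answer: $1$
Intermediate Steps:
$O{\left(E \right)} = 1$
$\frac{1}{O{\left(-798 \right)}} = 1^{-1} = 1$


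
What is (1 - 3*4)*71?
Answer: -781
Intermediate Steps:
(1 - 3*4)*71 = (1 - 12)*71 = -11*71 = -781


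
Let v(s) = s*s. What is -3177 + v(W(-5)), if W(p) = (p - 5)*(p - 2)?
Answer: 1723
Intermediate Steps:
W(p) = (-5 + p)*(-2 + p)
v(s) = s²
-3177 + v(W(-5)) = -3177 + (10 + (-5)² - 7*(-5))² = -3177 + (10 + 25 + 35)² = -3177 + 70² = -3177 + 4900 = 1723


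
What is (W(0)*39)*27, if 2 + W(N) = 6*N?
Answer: -2106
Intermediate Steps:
W(N) = -2 + 6*N
(W(0)*39)*27 = ((-2 + 6*0)*39)*27 = ((-2 + 0)*39)*27 = -2*39*27 = -78*27 = -2106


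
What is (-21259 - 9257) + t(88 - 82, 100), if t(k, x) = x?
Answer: -30416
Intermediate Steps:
(-21259 - 9257) + t(88 - 82, 100) = (-21259 - 9257) + 100 = -30516 + 100 = -30416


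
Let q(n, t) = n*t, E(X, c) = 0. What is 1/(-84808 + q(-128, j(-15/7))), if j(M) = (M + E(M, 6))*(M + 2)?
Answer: -49/4157512 ≈ -1.1786e-5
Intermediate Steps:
j(M) = M*(2 + M) (j(M) = (M + 0)*(M + 2) = M*(2 + M))
1/(-84808 + q(-128, j(-15/7))) = 1/(-84808 - 128*(-15/7)*(2 - 15/7)) = 1/(-84808 - 128*(-15*⅐)*(2 - 15*⅐)) = 1/(-84808 - (-1920)*(2 - 15/7)/7) = 1/(-84808 - (-1920)*(-1)/(7*7)) = 1/(-84808 - 128*15/49) = 1/(-84808 - 1920/49) = 1/(-4157512/49) = -49/4157512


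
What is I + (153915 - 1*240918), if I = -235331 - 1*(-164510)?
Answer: -157824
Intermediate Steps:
I = -70821 (I = -235331 + 164510 = -70821)
I + (153915 - 1*240918) = -70821 + (153915 - 1*240918) = -70821 + (153915 - 240918) = -70821 - 87003 = -157824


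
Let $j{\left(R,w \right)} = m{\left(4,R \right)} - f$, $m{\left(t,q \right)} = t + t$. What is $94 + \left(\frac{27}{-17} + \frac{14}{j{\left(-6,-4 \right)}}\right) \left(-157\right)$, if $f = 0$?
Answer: $\frac{4665}{68} \approx 68.603$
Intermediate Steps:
$m{\left(t,q \right)} = 2 t$
$j{\left(R,w \right)} = 8$ ($j{\left(R,w \right)} = 2 \cdot 4 - 0 = 8 + 0 = 8$)
$94 + \left(\frac{27}{-17} + \frac{14}{j{\left(-6,-4 \right)}}\right) \left(-157\right) = 94 + \left(\frac{27}{-17} + \frac{14}{8}\right) \left(-157\right) = 94 + \left(27 \left(- \frac{1}{17}\right) + 14 \cdot \frac{1}{8}\right) \left(-157\right) = 94 + \left(- \frac{27}{17} + \frac{7}{4}\right) \left(-157\right) = 94 + \frac{11}{68} \left(-157\right) = 94 - \frac{1727}{68} = \frac{4665}{68}$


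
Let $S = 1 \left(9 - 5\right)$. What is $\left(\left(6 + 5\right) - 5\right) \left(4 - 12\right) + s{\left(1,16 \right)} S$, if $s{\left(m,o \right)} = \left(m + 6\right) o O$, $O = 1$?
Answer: $400$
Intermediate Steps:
$S = 4$ ($S = 1 \cdot 4 = 4$)
$s{\left(m,o \right)} = o \left(6 + m\right)$ ($s{\left(m,o \right)} = \left(m + 6\right) o 1 = \left(6 + m\right) o 1 = o \left(6 + m\right) 1 = o \left(6 + m\right)$)
$\left(\left(6 + 5\right) - 5\right) \left(4 - 12\right) + s{\left(1,16 \right)} S = \left(\left(6 + 5\right) - 5\right) \left(4 - 12\right) + 16 \left(6 + 1\right) 4 = \left(11 - 5\right) \left(-8\right) + 16 \cdot 7 \cdot 4 = 6 \left(-8\right) + 112 \cdot 4 = -48 + 448 = 400$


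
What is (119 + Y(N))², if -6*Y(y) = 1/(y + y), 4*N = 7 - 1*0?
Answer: 6240004/441 ≈ 14150.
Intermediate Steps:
N = 7/4 (N = (7 - 1*0)/4 = (7 + 0)/4 = (¼)*7 = 7/4 ≈ 1.7500)
Y(y) = -1/(12*y) (Y(y) = -1/(6*(y + y)) = -1/(2*y)/6 = -1/(12*y))
(119 + Y(N))² = (119 - 1/(12*7/4))² = (119 - 1/12*4/7)² = (119 - 1/21)² = (2498/21)² = 6240004/441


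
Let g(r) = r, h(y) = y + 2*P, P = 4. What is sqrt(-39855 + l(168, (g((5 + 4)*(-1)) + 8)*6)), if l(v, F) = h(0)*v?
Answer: 3*I*sqrt(4279) ≈ 196.24*I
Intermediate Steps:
h(y) = 8 + y (h(y) = y + 2*4 = y + 8 = 8 + y)
l(v, F) = 8*v (l(v, F) = (8 + 0)*v = 8*v)
sqrt(-39855 + l(168, (g((5 + 4)*(-1)) + 8)*6)) = sqrt(-39855 + 8*168) = sqrt(-39855 + 1344) = sqrt(-38511) = 3*I*sqrt(4279)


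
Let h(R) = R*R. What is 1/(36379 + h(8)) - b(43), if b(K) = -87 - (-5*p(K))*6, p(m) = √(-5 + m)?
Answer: 3170542/36443 - 30*√38 ≈ -97.932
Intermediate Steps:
h(R) = R²
b(K) = -87 + 30*√(-5 + K) (b(K) = -87 - (-5*√(-5 + K))*6 = -87 - (-30)*√(-5 + K) = -87 + 30*√(-5 + K))
1/(36379 + h(8)) - b(43) = 1/(36379 + 8²) - (-87 + 30*√(-5 + 43)) = 1/(36379 + 64) - (-87 + 30*√38) = 1/36443 + (87 - 30*√38) = 3170542/36443 - 30*√38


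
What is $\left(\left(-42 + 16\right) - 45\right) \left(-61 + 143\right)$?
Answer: $-5822$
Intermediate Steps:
$\left(\left(-42 + 16\right) - 45\right) \left(-61 + 143\right) = \left(-26 - 45\right) 82 = \left(-71\right) 82 = -5822$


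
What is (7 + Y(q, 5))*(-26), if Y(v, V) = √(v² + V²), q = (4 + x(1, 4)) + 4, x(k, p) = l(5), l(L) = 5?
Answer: -182 - 26*√194 ≈ -544.14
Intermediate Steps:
x(k, p) = 5
q = 13 (q = (4 + 5) + 4 = 9 + 4 = 13)
Y(v, V) = √(V² + v²)
(7 + Y(q, 5))*(-26) = (7 + √(5² + 13²))*(-26) = (7 + √(25 + 169))*(-26) = (7 + √194)*(-26) = -182 - 26*√194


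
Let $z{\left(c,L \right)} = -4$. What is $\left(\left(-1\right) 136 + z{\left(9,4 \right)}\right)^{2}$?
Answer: $19600$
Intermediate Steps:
$\left(\left(-1\right) 136 + z{\left(9,4 \right)}\right)^{2} = \left(\left(-1\right) 136 - 4\right)^{2} = \left(-136 - 4\right)^{2} = \left(-140\right)^{2} = 19600$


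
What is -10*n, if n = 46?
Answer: -460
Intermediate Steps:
-10*n = -10*46 = -460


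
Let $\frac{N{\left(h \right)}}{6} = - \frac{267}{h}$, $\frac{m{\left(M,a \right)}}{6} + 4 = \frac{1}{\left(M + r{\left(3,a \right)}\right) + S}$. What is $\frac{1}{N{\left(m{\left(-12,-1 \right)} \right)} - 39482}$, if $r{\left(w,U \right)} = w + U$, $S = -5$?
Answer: $- \frac{61}{2404397} \approx -2.537 \cdot 10^{-5}$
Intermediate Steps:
$r{\left(w,U \right)} = U + w$
$m{\left(M,a \right)} = -24 + \frac{6}{-2 + M + a}$ ($m{\left(M,a \right)} = -24 + \frac{6}{\left(M + \left(a + 3\right)\right) - 5} = -24 + \frac{6}{\left(M + \left(3 + a\right)\right) - 5} = -24 + \frac{6}{\left(3 + M + a\right) - 5} = -24 + \frac{6}{-2 + M + a}$)
$N{\left(h \right)} = - \frac{1602}{h}$ ($N{\left(h \right)} = 6 \left(- \frac{267}{h}\right) = - \frac{1602}{h}$)
$\frac{1}{N{\left(m{\left(-12,-1 \right)} \right)} - 39482} = \frac{1}{- \frac{1602}{6 \frac{1}{-2 - 12 - 1} \left(9 - -48 - -4\right)} - 39482} = \frac{1}{- \frac{1602}{6 \frac{1}{-15} \left(9 + 48 + 4\right)} - 39482} = \frac{1}{- \frac{1602}{6 \left(- \frac{1}{15}\right) 61} - 39482} = \frac{1}{- \frac{1602}{- \frac{122}{5}} - 39482} = \frac{1}{\left(-1602\right) \left(- \frac{5}{122}\right) - 39482} = \frac{1}{\frac{4005}{61} - 39482} = \frac{1}{- \frac{2404397}{61}} = - \frac{61}{2404397}$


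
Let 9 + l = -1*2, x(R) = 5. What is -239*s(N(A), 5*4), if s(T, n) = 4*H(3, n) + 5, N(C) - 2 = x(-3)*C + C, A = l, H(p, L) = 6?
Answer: -6931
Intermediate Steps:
l = -11 (l = -9 - 1*2 = -9 - 2 = -11)
A = -11
N(C) = 2 + 6*C (N(C) = 2 + (5*C + C) = 2 + 6*C)
s(T, n) = 29 (s(T, n) = 4*6 + 5 = 24 + 5 = 29)
-239*s(N(A), 5*4) = -239*29 = -6931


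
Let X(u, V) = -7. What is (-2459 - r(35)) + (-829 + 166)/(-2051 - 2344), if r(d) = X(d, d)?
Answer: -3591959/1465 ≈ -2451.8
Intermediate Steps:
r(d) = -7
(-2459 - r(35)) + (-829 + 166)/(-2051 - 2344) = (-2459 - 1*(-7)) + (-829 + 166)/(-2051 - 2344) = (-2459 + 7) - 663/(-4395) = -2452 - 663*(-1/4395) = -2452 + 221/1465 = -3591959/1465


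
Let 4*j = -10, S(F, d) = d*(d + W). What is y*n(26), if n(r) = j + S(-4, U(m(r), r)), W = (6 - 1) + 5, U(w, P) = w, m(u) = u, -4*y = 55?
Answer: -102685/8 ≈ -12836.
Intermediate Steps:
y = -55/4 (y = -1/4*55 = -55/4 ≈ -13.750)
W = 10 (W = 5 + 5 = 10)
S(F, d) = d*(10 + d) (S(F, d) = d*(d + 10) = d*(10 + d))
j = -5/2 (j = (1/4)*(-10) = -5/2 ≈ -2.5000)
n(r) = -5/2 + r*(10 + r)
y*n(26) = -55*(-5/2 + 26*(10 + 26))/4 = -55*(-5/2 + 26*36)/4 = -55*(-5/2 + 936)/4 = -55/4*1867/2 = -102685/8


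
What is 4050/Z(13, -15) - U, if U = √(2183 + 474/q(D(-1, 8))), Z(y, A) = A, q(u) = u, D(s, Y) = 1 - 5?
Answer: -270 - √8258/2 ≈ -315.44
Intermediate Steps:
D(s, Y) = -4
U = √8258/2 (U = √(2183 + 474/(-4)) = √(2183 + 474*(-¼)) = √(2183 - 237/2) = √(4129/2) = √8258/2 ≈ 45.437)
4050/Z(13, -15) - U = 4050/(-15) - √8258/2 = 4050*(-1/15) - √8258/2 = -270 - √8258/2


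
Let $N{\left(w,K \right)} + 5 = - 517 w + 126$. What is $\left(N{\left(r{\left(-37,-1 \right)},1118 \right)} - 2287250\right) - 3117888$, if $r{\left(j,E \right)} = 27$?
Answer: $-5418976$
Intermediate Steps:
$N{\left(w,K \right)} = 121 - 517 w$ ($N{\left(w,K \right)} = -5 - \left(-126 + 517 w\right) = 121 - 517 w$)
$\left(N{\left(r{\left(-37,-1 \right)},1118 \right)} - 2287250\right) - 3117888 = \left(\left(121 - 13959\right) - 2287250\right) - 3117888 = \left(-13838 - 2287250\right) - 3117888 = -2301088 - 3117888 = -5418976$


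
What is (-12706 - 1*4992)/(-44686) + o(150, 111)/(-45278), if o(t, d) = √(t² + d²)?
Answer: 8849/22343 - 3*√3869/45278 ≈ 0.39193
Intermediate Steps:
o(t, d) = √(d² + t²)
(-12706 - 1*4992)/(-44686) + o(150, 111)/(-45278) = (-12706 - 1*4992)/(-44686) + √(111² + 150²)/(-45278) = (-12706 - 4992)*(-1/44686) + √(12321 + 22500)*(-1/45278) = -17698*(-1/44686) + √34821*(-1/45278) = 8849/22343 + (3*√3869)*(-1/45278) = 8849/22343 - 3*√3869/45278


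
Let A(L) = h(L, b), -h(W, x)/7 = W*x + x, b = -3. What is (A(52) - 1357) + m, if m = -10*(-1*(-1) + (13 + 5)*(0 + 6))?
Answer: -1334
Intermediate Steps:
h(W, x) = -7*x - 7*W*x (h(W, x) = -7*(W*x + x) = -7*(x + W*x) = -7*x - 7*W*x)
A(L) = 21 + 21*L (A(L) = -7*(-3)*(1 + L) = 21 + 21*L)
m = -1090 (m = -10*(1 + 18*6) = -10*(1 + 108) = -10*109 = -1090)
(A(52) - 1357) + m = ((21 + 21*52) - 1357) - 1090 = ((21 + 1092) - 1357) - 1090 = (1113 - 1357) - 1090 = -244 - 1090 = -1334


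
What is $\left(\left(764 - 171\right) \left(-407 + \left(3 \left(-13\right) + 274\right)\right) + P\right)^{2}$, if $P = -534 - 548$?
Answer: $10625074084$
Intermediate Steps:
$P = -1082$
$\left(\left(764 - 171\right) \left(-407 + \left(3 \left(-13\right) + 274\right)\right) + P\right)^{2} = \left(\left(764 - 171\right) \left(-407 + \left(3 \left(-13\right) + 274\right)\right) - 1082\right)^{2} = \left(593 \left(-407 + \left(-39 + 274\right)\right) - 1082\right)^{2} = \left(593 \left(-407 + 235\right) - 1082\right)^{2} = \left(593 \left(-172\right) - 1082\right)^{2} = \left(-101996 - 1082\right)^{2} = \left(-103078\right)^{2} = 10625074084$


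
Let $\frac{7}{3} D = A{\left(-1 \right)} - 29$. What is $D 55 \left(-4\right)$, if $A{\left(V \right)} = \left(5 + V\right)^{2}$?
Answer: $\frac{8580}{7} \approx 1225.7$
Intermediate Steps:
$D = - \frac{39}{7}$ ($D = \frac{3 \left(\left(5 - 1\right)^{2} - 29\right)}{7} = \frac{3 \left(4^{2} - 29\right)}{7} = \frac{3 \left(16 - 29\right)}{7} = \frac{3}{7} \left(-13\right) = - \frac{39}{7} \approx -5.5714$)
$D 55 \left(-4\right) = \left(- \frac{39}{7}\right) 55 \left(-4\right) = \left(- \frac{2145}{7}\right) \left(-4\right) = \frac{8580}{7}$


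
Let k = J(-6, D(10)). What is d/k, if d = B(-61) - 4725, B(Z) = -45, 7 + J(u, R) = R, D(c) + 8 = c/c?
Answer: 2385/7 ≈ 340.71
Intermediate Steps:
D(c) = -7 (D(c) = -8 + c/c = -8 + 1 = -7)
J(u, R) = -7 + R
d = -4770 (d = -45 - 4725 = -4770)
k = -14 (k = -7 - 7 = -14)
d/k = -4770/(-14) = -4770*(-1/14) = 2385/7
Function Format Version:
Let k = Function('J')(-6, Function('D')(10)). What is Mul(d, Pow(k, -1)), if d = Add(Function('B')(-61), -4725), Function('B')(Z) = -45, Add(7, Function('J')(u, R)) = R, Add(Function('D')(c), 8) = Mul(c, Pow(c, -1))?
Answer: Rational(2385, 7) ≈ 340.71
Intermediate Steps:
Function('D')(c) = -7 (Function('D')(c) = Add(-8, Mul(c, Pow(c, -1))) = Add(-8, 1) = -7)
Function('J')(u, R) = Add(-7, R)
d = -4770 (d = Add(-45, -4725) = -4770)
k = -14 (k = Add(-7, -7) = -14)
Mul(d, Pow(k, -1)) = Mul(-4770, Pow(-14, -1)) = Mul(-4770, Rational(-1, 14)) = Rational(2385, 7)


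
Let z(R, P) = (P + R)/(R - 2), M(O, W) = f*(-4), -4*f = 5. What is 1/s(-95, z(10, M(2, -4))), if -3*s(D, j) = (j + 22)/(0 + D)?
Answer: 2280/191 ≈ 11.937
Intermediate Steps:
f = -5/4 (f = -1/4*5 = -5/4 ≈ -1.2500)
M(O, W) = 5 (M(O, W) = -5/4*(-4) = 5)
z(R, P) = (P + R)/(-2 + R)
s(D, j) = -(22 + j)/(3*D) (s(D, j) = -(j + 22)/(3*(0 + D)) = -(22 + j)/(3*D))
1/s(-95, z(10, M(2, -4))) = 1/((1/3)*(-22 - (5 + 10)/(-2 + 10))/(-95)) = 1/((1/3)*(-1/95)*(-22 - 15/8)) = 1/((1/3)*(-1/95)*(-191/8)) = 1/(191/2280) = 2280/191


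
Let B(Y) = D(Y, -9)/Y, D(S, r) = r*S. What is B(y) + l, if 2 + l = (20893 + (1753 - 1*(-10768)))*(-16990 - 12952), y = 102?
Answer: -1000481999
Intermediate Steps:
D(S, r) = S*r
B(Y) = -9 (B(Y) = (Y*(-9))/Y = (-9*Y)/Y = -9)
l = -1000481990 (l = -2 + (20893 + (1753 - 1*(-10768)))*(-16990 - 12952) = -2 + (20893 + (1753 + 10768))*(-29942) = -2 + (20893 + 12521)*(-29942) = -2 + 33414*(-29942) = -2 - 1000481988 = -1000481990)
B(y) + l = -9 - 1000481990 = -1000481999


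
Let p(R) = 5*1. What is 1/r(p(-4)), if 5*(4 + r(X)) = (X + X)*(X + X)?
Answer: 1/16 ≈ 0.062500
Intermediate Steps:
p(R) = 5
r(X) = -4 + 4*X**2/5 (r(X) = -4 + ((X + X)*(X + X))/5 = -4 + ((2*X)*(2*X))/5 = -4 + (4*X**2)/5 = -4 + 4*X**2/5)
1/r(p(-4)) = 1/(-4 + (4/5)*5**2) = 1/(-4 + (4/5)*25) = 1/(-4 + 20) = 1/16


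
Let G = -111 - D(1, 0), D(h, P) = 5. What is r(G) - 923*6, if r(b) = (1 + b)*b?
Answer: 7802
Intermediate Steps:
G = -116 (G = -111 - 1*5 = -111 - 5 = -116)
r(b) = b*(1 + b)
r(G) - 923*6 = -116*(1 - 116) - 923*6 = -116*(-115) - 5538 = 13340 - 5538 = 7802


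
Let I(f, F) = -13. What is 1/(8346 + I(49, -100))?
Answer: 1/8333 ≈ 0.00012000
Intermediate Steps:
1/(8346 + I(49, -100)) = 1/(8346 - 13) = 1/8333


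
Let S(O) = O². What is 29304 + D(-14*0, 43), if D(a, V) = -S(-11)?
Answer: 29183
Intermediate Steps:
D(a, V) = -121 (D(a, V) = -1*(-11)² = -1*121 = -121)
29304 + D(-14*0, 43) = 29304 - 121 = 29183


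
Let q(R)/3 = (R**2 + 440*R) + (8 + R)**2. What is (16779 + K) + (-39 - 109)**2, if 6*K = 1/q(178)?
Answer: 100684112401/2602800 ≈ 38683.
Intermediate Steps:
q(R) = 3*R**2 + 3*(8 + R)**2 + 1320*R (q(R) = 3*((R**2 + 440*R) + (8 + R)**2) = 3*(R**2 + (8 + R)**2 + 440*R) = 3*R**2 + 3*(8 + R)**2 + 1320*R)
K = 1/2602800 (K = 1/(6*(192 + 6*178**2 + 1368*178)) = 1/(6*(192 + 6*31684 + 243504)) = 1/(6*(192 + 190104 + 243504)) = (1/6)/433800 = (1/6)*(1/433800) = 1/2602800 ≈ 3.8420e-7)
(16779 + K) + (-39 - 109)**2 = (16779 + 1/2602800) + (-39 - 109)**2 = 43672381201/2602800 + (-148)**2 = 43672381201/2602800 + 21904 = 100684112401/2602800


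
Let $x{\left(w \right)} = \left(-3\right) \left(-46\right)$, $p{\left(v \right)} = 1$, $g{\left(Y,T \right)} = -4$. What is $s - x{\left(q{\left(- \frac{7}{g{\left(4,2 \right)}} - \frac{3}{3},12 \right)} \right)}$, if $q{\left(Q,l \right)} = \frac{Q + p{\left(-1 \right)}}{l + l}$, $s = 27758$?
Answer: $27620$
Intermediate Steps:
$q{\left(Q,l \right)} = \frac{1 + Q}{2 l}$ ($q{\left(Q,l \right)} = \frac{Q + 1}{l + l} = \frac{1 + Q}{2 l}$)
$x{\left(w \right)} = 138$
$s - x{\left(q{\left(- \frac{7}{g{\left(4,2 \right)}} - \frac{3}{3},12 \right)} \right)} = 27758 - 138 = 27620$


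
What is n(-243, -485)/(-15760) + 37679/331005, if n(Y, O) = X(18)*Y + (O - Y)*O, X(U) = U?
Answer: -1840420997/260831940 ≈ -7.0560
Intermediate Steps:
n(Y, O) = 18*Y + O*(O - Y) (n(Y, O) = 18*Y + (O - Y)*O = 18*Y + O*(O - Y))
n(-243, -485)/(-15760) + 37679/331005 = ((-485)² + 18*(-243) - 1*(-485)*(-243))/(-15760) + 37679/331005 = (235225 - 4374 - 117855)*(-1/15760) + 37679*(1/331005) = 112996*(-1/15760) + 37679/331005 = -28249/3940 + 37679/331005 = -1840420997/260831940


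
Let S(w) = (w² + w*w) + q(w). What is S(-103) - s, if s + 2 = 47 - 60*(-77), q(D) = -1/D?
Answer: 1704960/103 ≈ 16553.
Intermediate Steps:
s = 4665 (s = -2 + (47 - 60*(-77)) = -2 + (47 + 4620) = -2 + 4667 = 4665)
S(w) = -1/w + 2*w² (S(w) = (w² + w*w) - 1/w = (w² + w²) - 1/w = 2*w² - 1/w = -1/w + 2*w²)
S(-103) - s = (-1 + 2*(-103)³)/(-103) - 1*4665 = -(-1 + 2*(-1092727))/103 - 4665 = -(-1 - 2185454)/103 - 4665 = -1/103*(-2185455) - 4665 = 2185455/103 - 4665 = 1704960/103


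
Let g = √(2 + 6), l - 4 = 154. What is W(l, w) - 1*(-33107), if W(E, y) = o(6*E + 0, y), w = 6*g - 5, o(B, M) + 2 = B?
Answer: 34053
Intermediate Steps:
l = 158 (l = 4 + 154 = 158)
g = 2*√2 (g = √8 = 2*√2 ≈ 2.8284)
o(B, M) = -2 + B
w = -5 + 12*√2 (w = 6*(2*√2) - 5 = 12*√2 - 5 = -5 + 12*√2 ≈ 11.971)
W(E, y) = -2 + 6*E (W(E, y) = -2 + (6*E + 0) = -2 + 6*E)
W(l, w) - 1*(-33107) = (-2 + 6*158) - 1*(-33107) = (-2 + 948) + 33107 = 946 + 33107 = 34053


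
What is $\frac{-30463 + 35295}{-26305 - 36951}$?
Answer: $- \frac{604}{7907} \approx -0.076388$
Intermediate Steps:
$\frac{-30463 + 35295}{-26305 - 36951} = \frac{4832}{-63256} = 4832 \left(- \frac{1}{63256}\right) = - \frac{604}{7907}$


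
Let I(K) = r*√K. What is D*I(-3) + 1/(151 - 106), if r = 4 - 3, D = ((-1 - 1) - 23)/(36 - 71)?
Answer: 1/45 + 5*I*√3/7 ≈ 0.022222 + 1.2372*I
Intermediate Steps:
D = 5/7 (D = (-2 - 23)/(-35) = -25*(-1/35) = 5/7 ≈ 0.71429)
r = 1
I(K) = √K (I(K) = 1*√K = √K)
D*I(-3) + 1/(151 - 106) = 5*√(-3)/7 + 1/(151 - 106) = 5*(I*√3)/7 + 1/45 = 5*I*√3/7 + 1/45 = 1/45 + 5*I*√3/7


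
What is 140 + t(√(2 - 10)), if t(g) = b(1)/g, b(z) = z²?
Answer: 140 - I*√2/4 ≈ 140.0 - 0.35355*I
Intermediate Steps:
t(g) = 1/g (t(g) = 1²/g = 1/g)
140 + t(√(2 - 10)) = 140 + 1/(√(2 - 10)) = 140 + 1/(√(-8)) = 140 + 1/(2*I*√2) = 140 - I*√2/4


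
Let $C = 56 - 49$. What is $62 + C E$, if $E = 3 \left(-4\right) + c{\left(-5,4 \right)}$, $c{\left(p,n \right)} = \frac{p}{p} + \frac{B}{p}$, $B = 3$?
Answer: $- \frac{96}{5} \approx -19.2$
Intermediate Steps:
$c{\left(p,n \right)} = 1 + \frac{3}{p}$ ($c{\left(p,n \right)} = \frac{p}{p} + \frac{3}{p} = 1 + \frac{3}{p}$)
$C = 7$ ($C = 56 - 49 = 7$)
$E = - \frac{58}{5}$ ($E = 3 \left(-4\right) + \frac{3 - 5}{-5} = -12 - - \frac{2}{5} = -12 + \frac{2}{5} = - \frac{58}{5} \approx -11.6$)
$62 + C E = 62 + 7 \left(- \frac{58}{5}\right) = 62 - \frac{406}{5} = - \frac{96}{5}$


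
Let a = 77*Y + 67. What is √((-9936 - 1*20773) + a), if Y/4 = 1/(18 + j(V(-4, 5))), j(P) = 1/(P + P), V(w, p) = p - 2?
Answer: I*√363856170/109 ≈ 175.0*I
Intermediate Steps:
V(w, p) = -2 + p
j(P) = 1/(2*P)
Y = 24/109 (Y = 4/(18 + 1/(2*(-2 + 5))) = 4/(18 + (½)/3) = 4/(18 + (½)*(⅓)) = 4/(18 + ⅙) = 4/(109/6) = 4*(6/109) = 24/109 ≈ 0.22018)
a = 9151/109 (a = 77*(24/109) + 67 = 1848/109 + 67 = 9151/109 ≈ 83.954)
√((-9936 - 1*20773) + a) = √((-9936 - 1*20773) + 9151/109) = √((-9936 - 20773) + 9151/109) = √(-30709 + 9151/109) = √(-3338130/109) = I*√363856170/109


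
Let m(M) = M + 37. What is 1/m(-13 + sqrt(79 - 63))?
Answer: 1/28 ≈ 0.035714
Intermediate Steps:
m(M) = 37 + M
1/m(-13 + sqrt(79 - 63)) = 1/(37 + (-13 + sqrt(79 - 63))) = 1/(37 + (-13 + sqrt(16))) = 1/(37 + (-13 + 4)) = 1/(37 - 9) = 1/28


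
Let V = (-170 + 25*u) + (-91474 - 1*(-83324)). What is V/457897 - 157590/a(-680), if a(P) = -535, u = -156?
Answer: 14430690106/48994979 ≈ 294.53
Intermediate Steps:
V = -12220 (V = (-170 + 25*(-156)) + (-91474 - 1*(-83324)) = (-170 - 3900) + (-91474 + 83324) = -4070 - 8150 = -12220)
V/457897 - 157590/a(-680) = -12220/457897 - 157590/(-535) = -12220*1/457897 - 157590*(-1/535) = -12220/457897 + 31518/107 = 14430690106/48994979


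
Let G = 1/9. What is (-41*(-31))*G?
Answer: 1271/9 ≈ 141.22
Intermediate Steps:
G = ⅑ ≈ 0.11111
(-41*(-31))*G = -41*(-31)*(⅑) = 1271*(⅑) = 1271/9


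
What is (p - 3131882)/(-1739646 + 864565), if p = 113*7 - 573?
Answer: 3131664/875081 ≈ 3.5787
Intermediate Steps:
p = 218 (p = 791 - 573 = 218)
(p - 3131882)/(-1739646 + 864565) = (218 - 3131882)/(-1739646 + 864565) = -3131664/(-875081) = -3131664*(-1/875081) = 3131664/875081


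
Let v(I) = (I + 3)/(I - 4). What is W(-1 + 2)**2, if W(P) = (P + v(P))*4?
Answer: 16/9 ≈ 1.7778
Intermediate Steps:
v(I) = (3 + I)/(-4 + I)
W(P) = 4*P + 4*(3 + P)/(-4 + P) (W(P) = (P + (3 + P)/(-4 + P))*4 = 4*P + 4*(3 + P)/(-4 + P))
W(-1 + 2)**2 = (4*(3 + (-1 + 2)**2 - 3*(-1 + 2))/(-4 + (-1 + 2)))**2 = (4*(3 + 1**2 - 3*1)/(-4 + 1))**2 = (4*(3 + 1 - 3)/(-3))**2 = (4*(-1/3)*1)**2 = (-4/3)**2 = 16/9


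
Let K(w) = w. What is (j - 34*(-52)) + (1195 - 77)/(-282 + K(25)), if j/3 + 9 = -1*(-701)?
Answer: 986790/257 ≈ 3839.6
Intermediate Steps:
j = 2076 (j = -27 + 3*(-1*(-701)) = -27 + 3*701 = -27 + 2103 = 2076)
(j - 34*(-52)) + (1195 - 77)/(-282 + K(25)) = (2076 - 34*(-52)) + (1195 - 77)/(-282 + 25) = (2076 + 1768) + 1118/(-257) = 3844 + 1118*(-1/257) = 3844 - 1118/257 = 986790/257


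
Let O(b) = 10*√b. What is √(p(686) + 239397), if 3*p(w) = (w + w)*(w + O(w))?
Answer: √(4978149 + 288120*√14)/3 ≈ 820.31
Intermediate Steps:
p(w) = 2*w*(w + 10*√w)/3 (p(w) = ((w + w)*(w + 10*√w))/3 = ((2*w)*(w + 10*√w))/3 = (2*w*(w + 10*√w))/3 = 2*w*(w + 10*√w)/3)
√(p(686) + 239397) = √((⅔)*686*(686 + 10*√686) + 239397) = √((⅔)*686*(686 + 10*(7*√14)) + 239397) = √((⅔)*686*(686 + 70*√14) + 239397) = √((941192/3 + 96040*√14/3) + 239397) = √(1659383/3 + 96040*√14/3)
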